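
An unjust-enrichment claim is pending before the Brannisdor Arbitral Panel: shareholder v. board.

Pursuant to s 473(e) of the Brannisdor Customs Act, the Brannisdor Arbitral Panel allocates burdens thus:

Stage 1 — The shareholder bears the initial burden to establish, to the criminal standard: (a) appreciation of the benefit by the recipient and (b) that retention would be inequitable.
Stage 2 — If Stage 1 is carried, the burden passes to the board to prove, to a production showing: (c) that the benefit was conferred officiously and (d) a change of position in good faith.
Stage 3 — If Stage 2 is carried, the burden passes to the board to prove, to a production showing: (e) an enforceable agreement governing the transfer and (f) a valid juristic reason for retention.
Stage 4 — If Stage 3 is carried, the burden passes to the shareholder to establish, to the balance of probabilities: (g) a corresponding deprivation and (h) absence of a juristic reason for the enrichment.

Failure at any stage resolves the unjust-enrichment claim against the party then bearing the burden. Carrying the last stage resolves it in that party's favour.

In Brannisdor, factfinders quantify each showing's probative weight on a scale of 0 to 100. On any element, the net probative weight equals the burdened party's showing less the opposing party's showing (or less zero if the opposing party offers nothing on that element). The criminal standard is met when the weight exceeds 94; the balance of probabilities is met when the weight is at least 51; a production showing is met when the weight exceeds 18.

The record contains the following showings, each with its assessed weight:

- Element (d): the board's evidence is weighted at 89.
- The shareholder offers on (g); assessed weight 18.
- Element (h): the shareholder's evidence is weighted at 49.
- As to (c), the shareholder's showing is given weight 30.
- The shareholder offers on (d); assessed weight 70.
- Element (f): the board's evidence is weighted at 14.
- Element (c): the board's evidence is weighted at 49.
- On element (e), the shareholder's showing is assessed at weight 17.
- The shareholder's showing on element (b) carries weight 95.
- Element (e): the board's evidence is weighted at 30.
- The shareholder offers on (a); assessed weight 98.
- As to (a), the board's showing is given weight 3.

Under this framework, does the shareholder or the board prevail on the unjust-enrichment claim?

shareholder

Stage 1 — burden on shareholder; standard: the criminal standard (weight exceeds 94).
    (a): 98 − 3 = 95 > 94 [met]
    (b): 95 > 94 [met]
  All elements met. The burden passes to the board.
Stage 2 — burden on board; standard: a production showing (weight exceeds 18).
    (c): 49 − 30 = 19 > 18 [met]
    (d): 89 − 70 = 19 > 18 [met]
  All elements met. The board retains the burden for Stage 3.
Stage 3 — burden on board; standard: a production showing (weight exceeds 18).
    (e): 30 − 17 = 13 ≤ 18 [not met]
    (f): 14 ≤ 18 [not met]
  Stage 3 not carried; the board fails its burden.
The analysis ends at Stage 3; the shareholder prevails.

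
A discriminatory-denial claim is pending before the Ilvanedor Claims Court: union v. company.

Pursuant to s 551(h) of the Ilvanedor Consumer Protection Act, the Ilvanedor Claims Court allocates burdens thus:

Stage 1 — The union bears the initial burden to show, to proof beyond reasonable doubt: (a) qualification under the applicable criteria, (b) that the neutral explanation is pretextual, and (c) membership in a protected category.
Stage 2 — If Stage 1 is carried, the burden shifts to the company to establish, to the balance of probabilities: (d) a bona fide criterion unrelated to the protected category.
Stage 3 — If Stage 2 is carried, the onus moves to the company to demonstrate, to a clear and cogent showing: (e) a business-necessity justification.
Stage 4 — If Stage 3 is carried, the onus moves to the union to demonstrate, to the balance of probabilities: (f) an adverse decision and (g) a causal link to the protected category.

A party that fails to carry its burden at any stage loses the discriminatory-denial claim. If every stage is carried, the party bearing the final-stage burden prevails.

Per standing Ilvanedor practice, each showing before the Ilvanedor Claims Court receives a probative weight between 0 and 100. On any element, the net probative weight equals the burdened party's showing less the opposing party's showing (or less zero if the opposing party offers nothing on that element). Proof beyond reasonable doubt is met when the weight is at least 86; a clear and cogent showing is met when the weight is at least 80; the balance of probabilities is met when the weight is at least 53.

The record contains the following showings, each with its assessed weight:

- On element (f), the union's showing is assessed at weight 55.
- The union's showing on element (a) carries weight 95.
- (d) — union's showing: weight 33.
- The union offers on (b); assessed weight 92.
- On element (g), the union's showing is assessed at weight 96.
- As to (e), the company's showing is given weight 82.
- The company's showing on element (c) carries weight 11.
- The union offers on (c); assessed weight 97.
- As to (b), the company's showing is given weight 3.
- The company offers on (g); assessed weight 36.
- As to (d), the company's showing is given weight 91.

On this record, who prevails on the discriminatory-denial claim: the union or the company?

Stage 1 (union, proof beyond reasonable doubt, weight is at least 86): (a) 95 ≥ 86 — meets; (b) net 92−3=89 ≥ 86 — meets; (c) net 97−11=86 ≥ 86 — meets.
  All elements met. The burden passes to the company.
Stage 2 (company, the balance of probabilities, weight is at least 53): (d) net 91−33=58 ≥ 53 — meets.
  Stage 2 carried; the burden remains with the company.
Stage 3 (company, a clear and cogent showing, weight is at least 80): (e) 82 ≥ 80 — meets.
  Stage 3 carried; the burden shifts to the union.
Stage 4 (union, the balance of probabilities, weight is at least 53): (f) 55 ≥ 53 — meets; (g) net 96−36=60 ≥ 53 — meets.
  All elements met at the final stage.
With every stage satisfied, the union prevails.

union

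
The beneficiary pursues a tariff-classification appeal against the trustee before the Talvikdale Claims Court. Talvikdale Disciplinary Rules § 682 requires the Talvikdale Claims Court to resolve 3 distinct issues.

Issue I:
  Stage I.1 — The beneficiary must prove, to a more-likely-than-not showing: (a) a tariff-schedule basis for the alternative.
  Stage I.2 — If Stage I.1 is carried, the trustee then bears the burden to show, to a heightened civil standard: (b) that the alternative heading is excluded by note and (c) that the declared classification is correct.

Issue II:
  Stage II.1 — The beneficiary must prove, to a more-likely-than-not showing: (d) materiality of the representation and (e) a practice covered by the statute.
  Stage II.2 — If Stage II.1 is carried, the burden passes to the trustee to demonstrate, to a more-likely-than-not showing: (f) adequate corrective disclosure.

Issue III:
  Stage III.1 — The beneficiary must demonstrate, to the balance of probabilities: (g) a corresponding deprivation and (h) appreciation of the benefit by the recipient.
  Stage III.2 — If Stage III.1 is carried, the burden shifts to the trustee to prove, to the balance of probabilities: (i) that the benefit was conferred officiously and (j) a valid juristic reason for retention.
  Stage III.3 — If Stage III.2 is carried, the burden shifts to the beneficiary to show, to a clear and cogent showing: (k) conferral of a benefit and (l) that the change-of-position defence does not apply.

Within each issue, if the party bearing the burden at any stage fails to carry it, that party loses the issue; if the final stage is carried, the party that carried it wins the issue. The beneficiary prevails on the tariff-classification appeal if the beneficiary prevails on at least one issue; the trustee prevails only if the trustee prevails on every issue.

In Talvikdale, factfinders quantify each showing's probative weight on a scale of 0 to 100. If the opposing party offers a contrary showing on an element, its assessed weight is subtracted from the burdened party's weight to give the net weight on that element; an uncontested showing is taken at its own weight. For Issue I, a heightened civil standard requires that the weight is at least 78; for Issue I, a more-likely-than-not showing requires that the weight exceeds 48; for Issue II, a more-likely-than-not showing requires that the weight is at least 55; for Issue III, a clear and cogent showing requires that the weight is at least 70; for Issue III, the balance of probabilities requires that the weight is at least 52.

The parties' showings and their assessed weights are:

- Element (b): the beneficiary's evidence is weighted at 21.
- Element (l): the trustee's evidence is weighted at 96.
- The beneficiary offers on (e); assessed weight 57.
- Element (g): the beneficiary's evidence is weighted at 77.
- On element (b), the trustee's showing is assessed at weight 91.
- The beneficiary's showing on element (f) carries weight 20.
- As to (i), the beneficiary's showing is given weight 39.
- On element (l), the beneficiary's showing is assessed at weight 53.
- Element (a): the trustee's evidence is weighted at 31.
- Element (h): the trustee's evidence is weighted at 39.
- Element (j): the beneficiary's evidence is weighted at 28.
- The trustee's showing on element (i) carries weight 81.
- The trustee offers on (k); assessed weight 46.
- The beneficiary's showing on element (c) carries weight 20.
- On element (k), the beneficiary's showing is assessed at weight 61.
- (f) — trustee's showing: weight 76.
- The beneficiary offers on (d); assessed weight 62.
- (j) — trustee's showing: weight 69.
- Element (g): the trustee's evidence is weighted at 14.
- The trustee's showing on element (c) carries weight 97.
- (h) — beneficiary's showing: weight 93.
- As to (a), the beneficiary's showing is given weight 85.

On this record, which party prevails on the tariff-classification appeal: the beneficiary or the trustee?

— Issue I —
Stage I.1 — burden on beneficiary; standard: a more-likely-than-not showing (weight exceeds 48).
    (a): 85 − 31 = 54 > 48 [met]
  Stage I.1 is satisfied; the onus moves to the trustee.
Stage I.2 — burden on trustee; standard: a heightened civil standard (weight is at least 78).
    (b): 91 − 21 = 70 < 78 [not met]
    (c): 97 − 20 = 77 < 78 [not met]
  Stage I.2 not carried; the trustee fails its burden.
The analysis ends at Stage I.2; the beneficiary prevails on this issue.
— Issue II —
Stage II.1 — burden on beneficiary; standard: a more-likely-than-not showing (weight is at least 55).
    (d): 62 ≥ 55 [met]
    (e): 57 ≥ 55 [met]
  Stage II.1 carried; the burden shifts to the trustee.
Stage II.2 — burden on trustee; standard: a more-likely-than-not showing (weight is at least 55).
    (f): 76 − 20 = 56 ≥ 55 [met]
  Stage II.2 carried; the final stage is satisfied.
All stages carried — the trustee prevails on this issue.
— Issue III —
Stage III.1 (beneficiary, the balance of probabilities, weight is at least 52): (g) net 77−14=63 ≥ 52 — meets; (h) net 93−39=54 ≥ 52 — meets.
  Stage III.1 carried; the burden shifts to the trustee.
Stage III.2 (trustee, the balance of probabilities, weight is at least 52): (i) net 81−39=42 < 52 — fails; (j) net 69−28=41 < 52 — fails.
  Not every element is met, so the trustee fails to carry Stage III.2.
The beneficiary prevails on this issue.
Per-issue: Issue I → beneficiary; Issue II → trustee; Issue III → beneficiary. The beneficiary must prevail on at least one issue; overall, the beneficiary prevails.

beneficiary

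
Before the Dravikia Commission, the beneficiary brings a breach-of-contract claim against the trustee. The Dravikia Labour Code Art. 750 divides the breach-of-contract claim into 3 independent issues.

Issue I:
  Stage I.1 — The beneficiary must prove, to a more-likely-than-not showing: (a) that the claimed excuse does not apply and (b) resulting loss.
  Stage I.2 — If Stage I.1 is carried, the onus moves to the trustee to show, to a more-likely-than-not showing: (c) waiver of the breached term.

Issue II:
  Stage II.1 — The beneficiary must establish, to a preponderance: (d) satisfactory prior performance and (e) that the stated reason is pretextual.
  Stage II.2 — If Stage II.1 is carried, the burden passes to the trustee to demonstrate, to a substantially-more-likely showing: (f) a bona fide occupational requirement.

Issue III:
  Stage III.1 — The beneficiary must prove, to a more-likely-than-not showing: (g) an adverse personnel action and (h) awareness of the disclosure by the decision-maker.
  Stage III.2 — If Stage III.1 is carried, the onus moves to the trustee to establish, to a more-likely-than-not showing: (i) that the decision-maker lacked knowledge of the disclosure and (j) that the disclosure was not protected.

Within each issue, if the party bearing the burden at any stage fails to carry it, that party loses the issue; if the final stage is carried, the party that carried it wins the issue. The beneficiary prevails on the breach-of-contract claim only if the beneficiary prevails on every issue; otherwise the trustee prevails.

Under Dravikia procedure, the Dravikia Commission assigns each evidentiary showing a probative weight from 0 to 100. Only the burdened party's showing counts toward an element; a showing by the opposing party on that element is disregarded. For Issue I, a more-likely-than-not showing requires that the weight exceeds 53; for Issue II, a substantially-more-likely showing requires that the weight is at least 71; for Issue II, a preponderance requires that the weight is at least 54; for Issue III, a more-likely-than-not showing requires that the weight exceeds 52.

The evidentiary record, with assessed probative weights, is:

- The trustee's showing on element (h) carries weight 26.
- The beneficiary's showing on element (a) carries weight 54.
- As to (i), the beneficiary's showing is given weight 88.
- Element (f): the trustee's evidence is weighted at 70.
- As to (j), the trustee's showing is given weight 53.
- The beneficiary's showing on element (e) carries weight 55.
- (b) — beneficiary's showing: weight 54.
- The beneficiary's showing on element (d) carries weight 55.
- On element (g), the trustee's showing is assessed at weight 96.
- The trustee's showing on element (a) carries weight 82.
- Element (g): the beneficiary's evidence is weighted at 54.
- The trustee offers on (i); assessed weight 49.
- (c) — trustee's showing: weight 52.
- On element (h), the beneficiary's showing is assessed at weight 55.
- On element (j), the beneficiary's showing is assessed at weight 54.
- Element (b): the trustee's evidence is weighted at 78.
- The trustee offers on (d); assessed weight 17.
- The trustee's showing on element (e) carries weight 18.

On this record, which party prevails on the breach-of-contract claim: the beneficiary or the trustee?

— Issue I —
At Stage I.1 the beneficiary must meet a more-likely-than-not showing (weight exceeds 53): on (a) the weight is 54 (the trustee's 82 is given no effect), > 53, so (a) meets the standard; on (b) the weight is 54 (the trustee's 78 is given no effect), which does exceed 53, so (b) meets the standard.
  All elements met. The burden passes to the trustee.
At Stage I.2 the trustee must meet a more-likely-than-not showing (weight exceeds 53): on (c) the weight is 52, which does not exceed 53, so (c) does not meet the standard.
  Stage I.2 not carried; the trustee fails its burden.
The analysis ends at Stage I.2; the beneficiary prevails on this issue.
— Issue II —
Stage II.1 (beneficiary, a preponderance, weight is at least 54): (d) 55 (trustee's 17 disregarded) ≥ 54 — meets; (e) 55 (trustee's 18 disregarded) ≥ 54 — meets.
  All elements met. The burden passes to the trustee.
Stage II.2 (trustee, a substantially-more-likely showing, weight is at least 71): (f) 70 < 71 — fails.
  The trustee does not carry Stage II.2.
The beneficiary prevails on this issue.
— Issue III —
Stage III.1 (beneficiary, a more-likely-than-not showing, weight exceeds 52): (g) 54 (trustee's 96 disregarded) > 52 — meets; (h) 55 (trustee's 26 disregarded) > 52 — meets.
  Stage III.1 carried; the burden shifts to the trustee.
Stage III.2 (trustee, a more-likely-than-not showing, weight exceeds 52): (i) 49 (beneficiary's 88 disregarded) ≤ 52 — fails; (j) 53 (beneficiary's 54 disregarded) > 52 — meets.
  Not every element is met, so the trustee fails to carry Stage III.2.
The beneficiary prevails on this issue.
Per-issue: Issue I → beneficiary; Issue II → beneficiary; Issue III → beneficiary. The beneficiary must prevail on every issue; overall, the beneficiary prevails.

beneficiary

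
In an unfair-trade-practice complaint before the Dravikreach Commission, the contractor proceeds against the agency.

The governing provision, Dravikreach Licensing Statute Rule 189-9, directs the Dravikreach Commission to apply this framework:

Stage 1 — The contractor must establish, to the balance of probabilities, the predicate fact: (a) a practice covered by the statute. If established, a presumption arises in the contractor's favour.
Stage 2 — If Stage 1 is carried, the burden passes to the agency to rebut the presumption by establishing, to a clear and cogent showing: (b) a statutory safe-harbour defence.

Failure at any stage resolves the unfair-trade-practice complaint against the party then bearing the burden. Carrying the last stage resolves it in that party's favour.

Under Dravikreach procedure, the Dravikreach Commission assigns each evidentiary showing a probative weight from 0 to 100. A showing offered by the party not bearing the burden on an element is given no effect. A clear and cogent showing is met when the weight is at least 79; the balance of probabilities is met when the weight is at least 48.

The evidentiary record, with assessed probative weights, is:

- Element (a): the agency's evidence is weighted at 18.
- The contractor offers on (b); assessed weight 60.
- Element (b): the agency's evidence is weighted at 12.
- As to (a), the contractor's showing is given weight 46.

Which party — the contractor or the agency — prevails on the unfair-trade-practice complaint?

Stage 1 — burden on contractor; standard: the balance of probabilities (weight is at least 48).
    (a): 46 (agency's 18 disregarded) < 48 [not met]
  The contractor does not carry Stage 1.
The analysis ends at Stage 1; the agency prevails.

agency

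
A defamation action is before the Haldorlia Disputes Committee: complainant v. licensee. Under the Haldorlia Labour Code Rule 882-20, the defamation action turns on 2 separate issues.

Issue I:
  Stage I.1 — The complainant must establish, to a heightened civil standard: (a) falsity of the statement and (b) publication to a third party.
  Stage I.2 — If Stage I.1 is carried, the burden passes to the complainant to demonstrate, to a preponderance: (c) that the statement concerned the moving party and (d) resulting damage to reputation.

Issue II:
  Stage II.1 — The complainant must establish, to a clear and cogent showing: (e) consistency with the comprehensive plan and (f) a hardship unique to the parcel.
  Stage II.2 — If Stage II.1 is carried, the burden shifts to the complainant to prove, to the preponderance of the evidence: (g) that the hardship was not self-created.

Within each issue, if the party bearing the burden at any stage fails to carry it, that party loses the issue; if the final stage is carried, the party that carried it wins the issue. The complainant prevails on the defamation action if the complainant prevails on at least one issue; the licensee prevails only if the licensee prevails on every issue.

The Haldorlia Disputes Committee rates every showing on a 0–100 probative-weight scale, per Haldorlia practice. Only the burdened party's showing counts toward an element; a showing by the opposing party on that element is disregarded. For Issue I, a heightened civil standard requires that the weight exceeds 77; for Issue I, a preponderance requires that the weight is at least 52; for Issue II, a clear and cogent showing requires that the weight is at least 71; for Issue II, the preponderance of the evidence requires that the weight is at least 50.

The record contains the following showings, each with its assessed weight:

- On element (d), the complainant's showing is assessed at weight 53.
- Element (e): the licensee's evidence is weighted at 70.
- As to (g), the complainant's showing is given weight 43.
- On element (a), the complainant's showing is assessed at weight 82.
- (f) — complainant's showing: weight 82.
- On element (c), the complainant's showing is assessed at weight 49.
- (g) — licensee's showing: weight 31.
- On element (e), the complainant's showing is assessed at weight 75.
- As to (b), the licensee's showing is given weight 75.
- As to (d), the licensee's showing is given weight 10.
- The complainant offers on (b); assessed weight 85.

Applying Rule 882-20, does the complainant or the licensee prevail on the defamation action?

licensee

— Issue I —
Stage I.1 (complainant, a heightened civil standard, weight exceeds 77): (a) 82 > 77 — meets; (b) 85 (licensee's 75 disregarded) > 77 — meets.
  Stage I.1 carried; the burden remains with the complainant.
Stage I.2 (complainant, a preponderance, weight is at least 52): (c) 49 < 52 — fails; (d) 53 (licensee's 10 disregarded) ≥ 52 — meets.
  Not every element is met, so the complainant fails to carry Stage I.2.
The analysis ends at Stage I.2; the licensee prevails on this issue.
— Issue II —
At Stage II.1 the complainant must meet a clear and cogent showing (weight is at least 71): on (e) the weight is 75 (the licensee's 70 is given no effect), ≥ 71, so (e) meets the standard; on (f) the weight is 82, ≥ 71, so (f) meets the standard.
  Stage II.1 is satisfied; the complainant continues to bear the burden.
At Stage II.2 the complainant must meet the preponderance of the evidence (weight is at least 50): on (g) the weight is 43 (the licensee's 31 is given no effect), < 50, so (g) does not meet the standard.
  Not every element is met, so the complainant fails to carry Stage II.2.
The analysis ends at Stage II.2; the licensee prevails on this issue.
Per-issue: Issue I → licensee; Issue II → licensee. The complainant must prevail on at least one issue; overall, the licensee prevails.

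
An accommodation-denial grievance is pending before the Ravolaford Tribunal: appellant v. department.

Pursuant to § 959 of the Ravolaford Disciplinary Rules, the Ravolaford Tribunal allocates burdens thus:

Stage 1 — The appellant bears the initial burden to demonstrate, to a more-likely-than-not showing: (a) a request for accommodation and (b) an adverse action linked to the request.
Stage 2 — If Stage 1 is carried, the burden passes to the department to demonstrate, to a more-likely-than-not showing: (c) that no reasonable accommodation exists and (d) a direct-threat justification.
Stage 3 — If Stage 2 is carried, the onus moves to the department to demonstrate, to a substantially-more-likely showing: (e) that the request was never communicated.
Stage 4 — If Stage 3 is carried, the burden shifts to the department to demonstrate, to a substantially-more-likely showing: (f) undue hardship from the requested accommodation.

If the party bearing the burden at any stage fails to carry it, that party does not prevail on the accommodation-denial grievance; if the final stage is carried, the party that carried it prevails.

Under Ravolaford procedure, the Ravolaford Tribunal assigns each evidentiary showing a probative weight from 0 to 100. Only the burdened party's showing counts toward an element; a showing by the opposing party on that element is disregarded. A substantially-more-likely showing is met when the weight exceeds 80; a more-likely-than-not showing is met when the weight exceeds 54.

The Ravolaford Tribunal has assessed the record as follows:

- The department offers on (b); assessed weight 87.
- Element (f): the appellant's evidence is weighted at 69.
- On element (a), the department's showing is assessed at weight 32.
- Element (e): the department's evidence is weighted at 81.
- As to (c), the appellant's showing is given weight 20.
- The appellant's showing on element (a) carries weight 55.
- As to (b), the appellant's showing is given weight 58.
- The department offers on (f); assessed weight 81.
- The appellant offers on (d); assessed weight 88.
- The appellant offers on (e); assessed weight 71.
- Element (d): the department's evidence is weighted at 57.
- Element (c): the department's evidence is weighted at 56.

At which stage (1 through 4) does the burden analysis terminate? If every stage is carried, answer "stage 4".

At Stage 1 the appellant must meet a more-likely-than-not showing (weight exceeds 54): on (a) the weight is 55 (the department's 32 is given no effect), which does exceed 54, so (a) meets the standard; on (b) the weight is 58 (the department's 87 is given no effect), > 54, so (b) meets the standard.
  Stage 1 carried; the burden shifts to the department.
At Stage 2 the department must meet a more-likely-than-not showing (weight exceeds 54): on (c) the weight is 56 (the appellant's 20 is given no effect), which does exceed 54, so (c) meets the standard; on (d) the weight is 57 (the appellant's 88 is given no effect), which does exceed 54, so (d) meets the standard.
  Stage 2 is satisfied; the department continues to bear the burden.
At Stage 3 the department must meet a substantially-more-likely showing (weight exceeds 80): on (e) the weight is 81 (the appellant's 71 is given no effect), which does exceed 80, so (e) meets the standard.
  Stage 3 is satisfied; the department continues to bear the burden.
At Stage 4 the department must meet a substantially-more-likely showing (weight exceeds 80): on (f) the weight is 81 (the appellant's 69 is given no effect), > 80, so (f) meets the standard.
  The department carries the last stage.
All stages carried — the department prevails.

stage 4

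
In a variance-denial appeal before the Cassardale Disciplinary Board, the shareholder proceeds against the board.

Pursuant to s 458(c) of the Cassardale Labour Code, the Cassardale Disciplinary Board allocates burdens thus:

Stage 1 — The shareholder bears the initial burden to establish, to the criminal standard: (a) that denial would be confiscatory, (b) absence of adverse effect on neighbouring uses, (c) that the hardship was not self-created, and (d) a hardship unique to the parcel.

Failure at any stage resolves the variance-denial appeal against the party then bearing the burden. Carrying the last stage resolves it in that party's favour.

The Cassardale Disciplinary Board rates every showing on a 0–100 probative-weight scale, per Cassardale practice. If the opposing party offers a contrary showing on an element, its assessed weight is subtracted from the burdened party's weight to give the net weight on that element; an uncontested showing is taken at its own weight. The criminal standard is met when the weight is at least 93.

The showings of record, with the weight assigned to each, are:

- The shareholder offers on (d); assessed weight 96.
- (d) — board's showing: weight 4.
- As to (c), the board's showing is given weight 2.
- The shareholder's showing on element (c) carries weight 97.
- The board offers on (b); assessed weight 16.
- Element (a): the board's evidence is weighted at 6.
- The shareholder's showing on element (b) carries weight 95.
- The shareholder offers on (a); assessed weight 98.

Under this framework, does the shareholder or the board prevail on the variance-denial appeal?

At Stage 1 the shareholder must meet the criminal standard (weight is at least 93): on (a) the weight is 98 less the opposing 6 gives net 92, < 93, so (a) does not meet the standard; on (b) the weight is 95 less the opposing 16 gives net 79, < 93, so (b) does not meet the standard; on (c) the weight is 97 less the opposing 2 gives net 95, which does reach 93, so (c) meets the standard; on (d) the weight is 96 less the opposing 4 gives net 92, which does not reach 93, so (d) does not meet the standard.
  Stage 1 not carried; the shareholder fails its burden.
The analysis ends at Stage 1; the board prevails.

board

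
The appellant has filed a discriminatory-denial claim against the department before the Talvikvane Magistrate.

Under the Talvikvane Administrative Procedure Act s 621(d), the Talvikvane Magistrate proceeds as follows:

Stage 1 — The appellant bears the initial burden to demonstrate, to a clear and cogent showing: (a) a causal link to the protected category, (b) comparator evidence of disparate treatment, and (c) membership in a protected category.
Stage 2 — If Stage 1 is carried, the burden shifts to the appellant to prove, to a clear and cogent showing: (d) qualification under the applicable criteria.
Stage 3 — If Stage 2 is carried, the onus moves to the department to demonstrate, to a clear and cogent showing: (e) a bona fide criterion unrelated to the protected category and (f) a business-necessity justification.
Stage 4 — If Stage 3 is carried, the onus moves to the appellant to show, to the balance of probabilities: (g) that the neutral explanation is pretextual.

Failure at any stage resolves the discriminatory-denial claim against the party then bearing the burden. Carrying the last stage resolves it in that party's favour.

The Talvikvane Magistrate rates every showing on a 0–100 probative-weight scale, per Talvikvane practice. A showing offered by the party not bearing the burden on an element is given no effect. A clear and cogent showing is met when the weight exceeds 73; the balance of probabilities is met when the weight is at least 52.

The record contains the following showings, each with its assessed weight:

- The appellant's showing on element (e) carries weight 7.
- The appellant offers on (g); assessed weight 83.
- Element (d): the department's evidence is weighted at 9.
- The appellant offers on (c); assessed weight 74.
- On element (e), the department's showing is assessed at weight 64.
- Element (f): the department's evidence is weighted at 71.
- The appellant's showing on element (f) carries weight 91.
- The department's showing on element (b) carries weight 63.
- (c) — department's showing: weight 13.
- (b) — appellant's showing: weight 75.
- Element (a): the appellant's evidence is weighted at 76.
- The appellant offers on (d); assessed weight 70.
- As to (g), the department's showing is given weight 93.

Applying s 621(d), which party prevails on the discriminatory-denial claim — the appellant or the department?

department

Stage 1 (appellant, a clear and cogent showing, weight exceeds 73): (a) 76 > 73 — meets; (b) 75 (department's 63 disregarded) > 73 — meets; (c) 74 (department's 13 disregarded) > 73 — meets.
  Stage 1 is satisfied; the appellant continues to bear the burden.
Stage 2 (appellant, a clear and cogent showing, weight exceeds 73): (d) 70 (department's 9 disregarded) ≤ 73 — fails.
  Not every element is met, so the appellant fails to carry Stage 2.
The department prevails.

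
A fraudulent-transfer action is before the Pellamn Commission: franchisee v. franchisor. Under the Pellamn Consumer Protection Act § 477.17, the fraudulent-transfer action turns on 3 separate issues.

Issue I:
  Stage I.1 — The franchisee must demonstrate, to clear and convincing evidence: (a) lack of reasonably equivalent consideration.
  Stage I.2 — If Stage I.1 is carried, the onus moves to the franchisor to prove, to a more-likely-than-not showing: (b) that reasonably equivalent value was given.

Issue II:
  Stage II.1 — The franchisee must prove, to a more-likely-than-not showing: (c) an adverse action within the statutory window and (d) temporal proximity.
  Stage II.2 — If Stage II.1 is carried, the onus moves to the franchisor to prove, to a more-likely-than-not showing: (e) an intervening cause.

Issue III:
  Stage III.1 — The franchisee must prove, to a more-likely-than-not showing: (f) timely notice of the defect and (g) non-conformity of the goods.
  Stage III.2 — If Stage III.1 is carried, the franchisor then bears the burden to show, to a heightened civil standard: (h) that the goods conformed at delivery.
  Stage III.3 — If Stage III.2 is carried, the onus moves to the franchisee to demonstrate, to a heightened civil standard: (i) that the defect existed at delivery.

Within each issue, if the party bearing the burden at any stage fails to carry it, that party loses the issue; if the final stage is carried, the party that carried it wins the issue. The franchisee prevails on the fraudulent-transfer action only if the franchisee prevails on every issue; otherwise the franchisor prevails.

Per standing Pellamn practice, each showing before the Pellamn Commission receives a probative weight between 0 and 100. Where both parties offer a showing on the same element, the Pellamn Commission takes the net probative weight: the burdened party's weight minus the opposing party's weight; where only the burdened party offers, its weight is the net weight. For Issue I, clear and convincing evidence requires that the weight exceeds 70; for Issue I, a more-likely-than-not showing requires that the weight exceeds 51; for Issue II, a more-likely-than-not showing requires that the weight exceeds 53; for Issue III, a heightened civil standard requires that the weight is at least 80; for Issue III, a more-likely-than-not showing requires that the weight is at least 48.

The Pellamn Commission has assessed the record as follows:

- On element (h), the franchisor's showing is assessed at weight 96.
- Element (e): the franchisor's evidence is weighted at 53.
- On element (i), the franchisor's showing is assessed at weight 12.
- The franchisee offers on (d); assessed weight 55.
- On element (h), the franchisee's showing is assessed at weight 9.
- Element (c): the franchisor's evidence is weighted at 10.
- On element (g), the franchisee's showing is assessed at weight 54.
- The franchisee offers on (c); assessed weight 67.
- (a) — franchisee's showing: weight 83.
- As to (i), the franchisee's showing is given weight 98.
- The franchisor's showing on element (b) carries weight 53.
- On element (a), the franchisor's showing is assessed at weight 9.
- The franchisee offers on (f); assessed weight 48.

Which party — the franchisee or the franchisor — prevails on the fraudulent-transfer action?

franchisor

— Issue I —
Stage I.1 (franchisee, clear and convincing evidence, weight exceeds 70): (a) net 83−9=74 > 70 — meets.
  All elements met. The burden passes to the franchisor.
Stage I.2 (franchisor, a more-likely-than-not showing, weight exceeds 51): (b) 53 > 51 — meets.
  Stage I.2 carried; the final stage is satisfied.
All stages carried — the franchisor prevails on this issue.
— Issue II —
At Stage II.1 the franchisee must meet a more-likely-than-not showing (weight exceeds 53): on (c) the weight is 67 less the opposing 10 gives net 57, > 53, so (c) meets the standard; on (d) the weight is 55, > 53, so (d) meets the standard.
  Stage II.1 is satisfied; the onus moves to the franchisor.
At Stage II.2 the franchisor must meet a more-likely-than-not showing (weight exceeds 53): on (e) the weight is 53, ≤ 53, so (e) does not meet the standard.
  Not every element is met, so the franchisor fails to carry Stage II.2.
The analysis ends at Stage II.2; the franchisee prevails on this issue.
— Issue III —
At Stage III.1 the franchisee must meet a more-likely-than-not showing (weight is at least 48): on (f) the weight is 48, ≥ 48, so (f) meets the standard; on (g) the weight is 54, ≥ 48, so (g) meets the standard.
  All elements met. The burden passes to the franchisor.
At Stage III.2 the franchisor must meet a heightened civil standard (weight is at least 80): on (h) the weight is 96 less the opposing 9 gives net 87, ≥ 80, so (h) meets the standard.
  The franchisor carries Stage III.2; the franchisee now bears the burden.
At Stage III.3 the franchisee must meet a heightened civil standard (weight is at least 80): on (i) the weight is 98 less the opposing 12 gives net 86, ≥ 80, so (i) meets the standard.
  The franchisee carries the last stage.
Every stage carried; the franchisee prevails on this issue.
Per-issue: Issue I → franchisor; Issue II → franchisee; Issue III → franchisee. The franchisee must prevail on every issue; overall, the franchisor prevails.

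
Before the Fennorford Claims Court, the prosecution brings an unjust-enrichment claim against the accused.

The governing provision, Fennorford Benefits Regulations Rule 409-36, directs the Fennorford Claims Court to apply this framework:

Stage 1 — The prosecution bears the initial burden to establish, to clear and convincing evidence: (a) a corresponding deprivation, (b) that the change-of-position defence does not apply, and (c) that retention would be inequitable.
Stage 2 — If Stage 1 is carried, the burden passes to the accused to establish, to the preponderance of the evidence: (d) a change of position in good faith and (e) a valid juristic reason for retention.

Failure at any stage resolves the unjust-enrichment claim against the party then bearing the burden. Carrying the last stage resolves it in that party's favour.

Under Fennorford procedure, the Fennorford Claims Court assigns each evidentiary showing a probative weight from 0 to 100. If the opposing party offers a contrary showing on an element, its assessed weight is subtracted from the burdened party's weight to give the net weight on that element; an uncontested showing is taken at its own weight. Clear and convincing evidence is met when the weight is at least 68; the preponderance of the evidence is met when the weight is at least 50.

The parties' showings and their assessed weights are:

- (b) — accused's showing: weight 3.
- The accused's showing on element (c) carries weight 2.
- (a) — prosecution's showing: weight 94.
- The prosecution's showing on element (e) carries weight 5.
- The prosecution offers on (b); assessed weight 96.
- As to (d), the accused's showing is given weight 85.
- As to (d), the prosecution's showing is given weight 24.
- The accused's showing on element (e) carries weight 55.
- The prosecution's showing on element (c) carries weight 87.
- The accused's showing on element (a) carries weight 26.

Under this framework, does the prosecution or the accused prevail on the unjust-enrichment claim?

Stage 1 — burden on prosecution; standard: clear and convincing evidence (weight is at least 68).
    (a): 94 − 26 = 68 ≥ 68 [met]
    (b): 96 − 3 = 93 ≥ 68 [met]
    (c): 87 − 2 = 85 ≥ 68 [met]
  Stage 1 carried; the burden shifts to the accused.
Stage 2 — burden on accused; standard: the preponderance of the evidence (weight is at least 50).
    (d): 85 − 24 = 61 ≥ 50 [met]
    (e): 55 − 5 = 50 ≥ 50 [met]
  Stage 2 carried; the final stage is satisfied.
All stages carried — the accused prevails.

accused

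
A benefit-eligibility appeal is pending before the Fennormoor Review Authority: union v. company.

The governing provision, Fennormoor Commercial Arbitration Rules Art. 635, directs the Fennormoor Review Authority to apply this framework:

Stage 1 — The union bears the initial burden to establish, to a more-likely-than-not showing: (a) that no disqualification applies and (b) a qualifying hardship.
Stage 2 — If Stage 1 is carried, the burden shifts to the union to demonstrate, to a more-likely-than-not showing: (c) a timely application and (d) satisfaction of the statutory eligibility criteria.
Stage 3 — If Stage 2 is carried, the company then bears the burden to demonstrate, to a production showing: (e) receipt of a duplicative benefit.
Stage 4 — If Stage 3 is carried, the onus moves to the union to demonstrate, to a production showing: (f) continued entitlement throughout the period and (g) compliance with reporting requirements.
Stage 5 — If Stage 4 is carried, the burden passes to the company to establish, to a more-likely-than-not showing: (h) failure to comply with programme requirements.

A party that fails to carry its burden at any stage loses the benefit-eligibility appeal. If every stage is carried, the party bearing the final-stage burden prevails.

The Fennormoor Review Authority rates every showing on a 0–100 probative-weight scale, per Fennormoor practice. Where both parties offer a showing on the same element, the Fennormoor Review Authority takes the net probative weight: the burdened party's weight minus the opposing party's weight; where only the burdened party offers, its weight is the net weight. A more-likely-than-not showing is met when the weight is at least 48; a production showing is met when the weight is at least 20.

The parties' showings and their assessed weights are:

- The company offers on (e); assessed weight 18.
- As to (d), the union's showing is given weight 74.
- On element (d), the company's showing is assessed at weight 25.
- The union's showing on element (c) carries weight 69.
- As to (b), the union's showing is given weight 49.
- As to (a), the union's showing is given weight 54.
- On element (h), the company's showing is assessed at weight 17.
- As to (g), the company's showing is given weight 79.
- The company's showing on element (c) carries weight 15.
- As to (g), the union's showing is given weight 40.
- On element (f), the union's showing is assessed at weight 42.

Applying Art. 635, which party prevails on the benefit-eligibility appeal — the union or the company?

Stage 1 — burden on union; standard: a more-likely-than-not showing (weight is at least 48).
    (a): 54 ≥ 48 [met]
    (b): 49 ≥ 48 [met]
  Stage 1 is satisfied; the union continues to bear the burden.
Stage 2 — burden on union; standard: a more-likely-than-not showing (weight is at least 48).
    (c): 69 − 15 = 54 ≥ 48 [met]
    (d): 74 − 25 = 49 ≥ 48 [met]
  All elements met. The burden passes to the company.
Stage 3 — burden on company; standard: a production showing (weight is at least 20).
    (e): 18 < 20 [not met]
  Stage 3 not carried; the company fails its burden.
The analysis ends at Stage 3; the union prevails.

union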